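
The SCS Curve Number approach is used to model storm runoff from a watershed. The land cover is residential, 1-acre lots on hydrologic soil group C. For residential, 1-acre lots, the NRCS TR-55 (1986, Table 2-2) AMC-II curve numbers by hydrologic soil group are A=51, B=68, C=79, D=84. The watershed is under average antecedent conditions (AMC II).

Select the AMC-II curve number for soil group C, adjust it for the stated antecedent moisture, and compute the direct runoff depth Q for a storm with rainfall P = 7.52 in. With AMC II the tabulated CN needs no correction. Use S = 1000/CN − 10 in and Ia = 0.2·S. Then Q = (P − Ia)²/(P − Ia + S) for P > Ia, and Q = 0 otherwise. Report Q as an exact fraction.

Q = 47623801/9406925 in ≈ 5.063 in

NRCS table: residential, 1-acre lots, soil group C → CN(II) = 79
AMC II — tabulated CN = 79 applies directly.
Max retention: S = 1000/79 − 10 = 210/79 in (≈ 2.658 in)
Initial abstraction Ia = S/5 = (210/79)/5 = 42/79 ≈ 0.532 in
Excess rainfall: 7.520 − 0.532 = 6.988 in; P > Ia so Q > 0
Runoff Q = (P−Ia)²/(P−Ia+S) = (6.988)²/(6.988+2.658) = 47623801/9406925 ≈ 5.063 in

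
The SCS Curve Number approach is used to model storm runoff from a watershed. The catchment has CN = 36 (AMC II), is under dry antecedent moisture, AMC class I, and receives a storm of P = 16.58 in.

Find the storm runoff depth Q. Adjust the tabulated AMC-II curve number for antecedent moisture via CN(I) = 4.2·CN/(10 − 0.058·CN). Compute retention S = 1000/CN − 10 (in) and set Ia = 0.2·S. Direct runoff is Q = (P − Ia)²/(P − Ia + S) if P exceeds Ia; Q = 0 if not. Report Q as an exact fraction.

Q = 5879975761/4504635450 in ≈ 1.305 in

Dry (AMC I): CN(I) = 4.2·36/(10 − 0.058·36) = (756/5)/(989/125) = 18900/989 ≈ 19.110
Max retention: S = 1000/(18900/989) − 10 = 8000/189 in (≈ 42.328 in)
Ia = 0.2S: 0.2·42.328 = 8.466 in (exactly 1600/189)
P − Ia = 16.580 − 8.466 = 76681/9450 ≈ 8.114 in (> 0, runoff occurs)
Q: (76681/9450)² ÷ (476681/9450) = 5879975761/4504635450 in (≈ 1.305 in)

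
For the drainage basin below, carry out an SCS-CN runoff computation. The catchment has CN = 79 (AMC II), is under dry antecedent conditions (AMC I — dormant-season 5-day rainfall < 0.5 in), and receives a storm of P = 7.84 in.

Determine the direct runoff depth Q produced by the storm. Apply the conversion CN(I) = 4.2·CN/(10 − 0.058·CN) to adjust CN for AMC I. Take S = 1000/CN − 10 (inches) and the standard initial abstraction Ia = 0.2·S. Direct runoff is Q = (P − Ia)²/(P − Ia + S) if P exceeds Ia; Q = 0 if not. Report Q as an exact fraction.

Dry (AMC I): CN(I) = 4.2·79/(10 − 0.058·79) = (1659/5)/(2709/500) = 7900/129 ≈ 61.240
S = 1000/(7900/129) − 10 = 500/79 in ≈ 6.329 in
Initial abstraction Ia = S/5 = (500/79)/5 = 100/79 ≈ 1.266 in
Excess rainfall: 7.840 − 1.266 = 6.574 in; P > Ia so Q > 0
Q: (12984/1975)² ÷ (25484/1975) = 42146064/12582725 in (≈ 3.350 in)

Q = 42146064/12582725 in ≈ 3.350 in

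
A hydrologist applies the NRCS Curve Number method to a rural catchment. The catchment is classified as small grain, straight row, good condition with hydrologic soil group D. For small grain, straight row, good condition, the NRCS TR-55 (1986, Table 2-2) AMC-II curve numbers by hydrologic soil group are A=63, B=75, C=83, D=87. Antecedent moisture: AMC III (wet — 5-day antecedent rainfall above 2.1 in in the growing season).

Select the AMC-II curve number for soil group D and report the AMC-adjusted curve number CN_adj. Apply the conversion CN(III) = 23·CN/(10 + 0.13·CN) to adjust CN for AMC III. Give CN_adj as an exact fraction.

CN_adj = 200100/2131 ≈ 93.900

NRCS table: small grain, straight row, good condition, soil group D → CN(II) = 87
CN(III) from CN(II)=87: (23·87)/(10 + 0.13·87) = 200100/2131 ≈ 93.900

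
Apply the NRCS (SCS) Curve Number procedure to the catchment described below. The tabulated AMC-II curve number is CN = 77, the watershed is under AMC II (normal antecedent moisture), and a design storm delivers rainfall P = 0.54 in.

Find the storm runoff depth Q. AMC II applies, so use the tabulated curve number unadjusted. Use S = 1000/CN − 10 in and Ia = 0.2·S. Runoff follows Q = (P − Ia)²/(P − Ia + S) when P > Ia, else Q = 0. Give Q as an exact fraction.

CN(II) = 77; AMC II needs no correction.
Max retention: S = 1000/77 − 10 = 230/77 in (≈ 2.987 in)
Initial abstraction Ia = S/5 = (230/77)/5 = 46/77 ≈ 0.597 in
P = 0.540 ≤ Ia = 0.597 in: entire storm abstracted, Q = 0.

Q = 0 in ≈ 0.000 in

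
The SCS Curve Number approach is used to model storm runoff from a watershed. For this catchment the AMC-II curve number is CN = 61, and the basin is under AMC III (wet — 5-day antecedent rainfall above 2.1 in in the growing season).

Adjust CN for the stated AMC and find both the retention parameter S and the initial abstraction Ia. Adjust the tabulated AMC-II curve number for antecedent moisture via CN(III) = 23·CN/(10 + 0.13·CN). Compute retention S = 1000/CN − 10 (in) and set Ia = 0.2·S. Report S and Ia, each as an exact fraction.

CN(III) from CN(II)=61: (23·61)/(10 + 0.13·61) = 140300/1793 ≈ 78.249
Retention S: 1000/CN − 10 with CN=78.249 → S = 3900/1403 ≈ 2.780 in
Ia = 0.2·(3900/1403) = 780/1403 in ≈ 0.556 in

S = 3900/1403 in ≈ 2.780 in; Ia = 780/1403 in ≈ 0.556 in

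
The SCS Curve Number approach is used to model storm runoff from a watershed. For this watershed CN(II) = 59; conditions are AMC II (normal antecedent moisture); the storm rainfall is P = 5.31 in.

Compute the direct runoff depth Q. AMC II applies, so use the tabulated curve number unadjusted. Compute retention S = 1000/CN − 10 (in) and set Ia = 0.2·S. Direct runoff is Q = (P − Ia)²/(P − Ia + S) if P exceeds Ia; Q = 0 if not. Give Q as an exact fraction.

Q = 534950641/378361100 in ≈ 1.414 in

Average conditions: CN = 59 (no AMC adjustment).
S = 1000/59 − 10 = 410/59 in ≈ 6.949 in
Ia = 0.2S: 0.2·6.949 = 1.390 in (exactly 82/59)
Since P=5.310 > Ia=1.390: effective rainfall P−Ia = 23129/5900 in
Q: (23129/5900)² ÷ (64129/5900) = 534950641/378361100 in (≈ 1.414 in)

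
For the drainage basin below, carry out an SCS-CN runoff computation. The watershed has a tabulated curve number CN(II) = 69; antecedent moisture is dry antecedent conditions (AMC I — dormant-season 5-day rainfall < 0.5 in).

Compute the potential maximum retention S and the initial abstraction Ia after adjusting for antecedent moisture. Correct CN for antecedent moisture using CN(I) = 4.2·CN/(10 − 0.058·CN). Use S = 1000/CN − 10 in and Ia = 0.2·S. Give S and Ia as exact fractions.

Adjust CN=69 to AMC I: 4.2·69/(10 − 0.058·69) → (1449/5) ÷ (2999/500) = 144900/2999 ≈ 48.316
Max retention: S = 1000/(144900/2999) − 10 = 15500/1449 in (≈ 10.697 in)
Ia = 0.2S: 0.2·10.697 = 2.139 in (exactly 3100/1449)

S = 15500/1449 in ≈ 10.697 in; Ia = 3100/1449 in ≈ 2.139 in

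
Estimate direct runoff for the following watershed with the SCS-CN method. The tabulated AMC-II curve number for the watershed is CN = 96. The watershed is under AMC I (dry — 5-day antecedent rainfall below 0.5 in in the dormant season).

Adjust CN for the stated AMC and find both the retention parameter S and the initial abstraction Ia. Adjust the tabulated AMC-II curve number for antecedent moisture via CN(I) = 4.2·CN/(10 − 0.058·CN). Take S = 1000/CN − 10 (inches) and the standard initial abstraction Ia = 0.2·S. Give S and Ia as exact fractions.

CN(I) from CN(II)=96: (4.2·96)/(10 − 0.058·96) = 25200/277 ≈ 90.975
Max retention: S = 1000/(25200/277) − 10 = 125/126 in (≈ 0.992 in)
Ia = 0.2S: 0.2·0.992 = 0.198 in (exactly 25/126)

S = 125/126 in ≈ 0.992 in; Ia = 25/126 in ≈ 0.198 in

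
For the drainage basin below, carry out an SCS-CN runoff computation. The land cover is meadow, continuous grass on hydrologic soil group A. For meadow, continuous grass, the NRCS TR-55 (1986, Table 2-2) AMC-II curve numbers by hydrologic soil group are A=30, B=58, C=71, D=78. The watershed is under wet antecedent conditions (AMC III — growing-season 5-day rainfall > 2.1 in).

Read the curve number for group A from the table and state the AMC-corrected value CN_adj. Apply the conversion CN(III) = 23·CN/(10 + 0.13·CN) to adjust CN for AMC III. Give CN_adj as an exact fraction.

NRCS table: meadow, continuous grass, soil group A → CN(II) = 30
Adjust CN=30 to AMC III: 23·30/(10 + 0.13·30) → 690 ÷ (139/10) = 6900/139 ≈ 49.640

CN_adj = 6900/139 ≈ 49.640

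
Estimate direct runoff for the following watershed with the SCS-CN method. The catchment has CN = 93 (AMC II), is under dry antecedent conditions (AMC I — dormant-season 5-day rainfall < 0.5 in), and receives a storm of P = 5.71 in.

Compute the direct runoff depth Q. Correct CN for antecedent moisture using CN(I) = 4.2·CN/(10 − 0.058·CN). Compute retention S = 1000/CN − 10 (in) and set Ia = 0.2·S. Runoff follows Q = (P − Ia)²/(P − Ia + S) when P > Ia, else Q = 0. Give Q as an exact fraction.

Dry (AMC I): CN(I) = 4.2·93/(10 − 0.058·93) = (1953/5)/(2303/500) = 27900/329 ≈ 84.802
Retention S: 1000/CN − 10 with CN=84.802 → S = 500/279 ≈ 1.792 in
Ia = 0.2S: 0.2·1.792 = 0.358 in (exactly 100/279)
Since P=5.710 > Ia=0.358: effective rainfall P−Ia = 149309/27900 in
Q: (149309/27900)² ÷ (199309/27900) = 22293177481/5560721100 in (≈ 4.009 in)

Q = 22293177481/5560721100 in ≈ 4.009 in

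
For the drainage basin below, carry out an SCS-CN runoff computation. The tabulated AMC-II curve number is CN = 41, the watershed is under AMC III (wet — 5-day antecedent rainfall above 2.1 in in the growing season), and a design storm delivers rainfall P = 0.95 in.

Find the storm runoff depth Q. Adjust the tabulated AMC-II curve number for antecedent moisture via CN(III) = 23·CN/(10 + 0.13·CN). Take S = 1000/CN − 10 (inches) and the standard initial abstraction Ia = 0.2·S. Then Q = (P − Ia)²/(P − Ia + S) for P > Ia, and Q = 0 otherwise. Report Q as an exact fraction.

Q = 0 in ≈ 0.000 in

CN(III) from CN(II)=41: (23·41)/(10 + 0.13·41) = 94300/1533 ≈ 61.513
S = 1000/(94300/1533) − 10 = 5900/943 in ≈ 6.257 in
Ia = 0.2S: 0.2·6.257 = 1.251 in (exactly 1180/943)
P = 0.950 ≤ Ia = 1.251 in: entire storm abstracted, Q = 0.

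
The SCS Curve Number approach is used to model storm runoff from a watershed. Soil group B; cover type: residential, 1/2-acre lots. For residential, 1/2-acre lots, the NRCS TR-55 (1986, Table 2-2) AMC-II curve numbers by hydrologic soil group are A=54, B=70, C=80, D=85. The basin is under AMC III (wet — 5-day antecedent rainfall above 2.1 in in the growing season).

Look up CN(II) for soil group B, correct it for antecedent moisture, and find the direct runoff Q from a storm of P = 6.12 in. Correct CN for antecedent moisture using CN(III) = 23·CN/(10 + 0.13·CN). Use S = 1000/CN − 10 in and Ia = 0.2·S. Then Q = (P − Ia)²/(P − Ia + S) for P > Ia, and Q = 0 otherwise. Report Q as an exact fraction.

Q = 178378563/41099275 in ≈ 4.340 in

NRCS table: residential, 1/2-acre lots, soil group B → CN(II) = 70
Adjust CN=70 to AMC III: 23·70/(10 + 0.13·70) → 1610 ÷ (191/10) = 16100/191 ≈ 84.293
Retention S: 1000/CN − 10 with CN=84.293 → S = 300/161 ≈ 1.863 in
Initial abstraction Ia = S/5 = (300/161)/5 = 60/161 ≈ 0.373 in
P − Ia = 6.120 − 0.373 = 23133/4025 ≈ 5.747 in (> 0, runoff occurs)
Q = (23133/4025)²/((23133/4025) + 300/161) = (535135689/16200625)/(30633/4025) = 178378563/41099275 in ≈ 4.340 in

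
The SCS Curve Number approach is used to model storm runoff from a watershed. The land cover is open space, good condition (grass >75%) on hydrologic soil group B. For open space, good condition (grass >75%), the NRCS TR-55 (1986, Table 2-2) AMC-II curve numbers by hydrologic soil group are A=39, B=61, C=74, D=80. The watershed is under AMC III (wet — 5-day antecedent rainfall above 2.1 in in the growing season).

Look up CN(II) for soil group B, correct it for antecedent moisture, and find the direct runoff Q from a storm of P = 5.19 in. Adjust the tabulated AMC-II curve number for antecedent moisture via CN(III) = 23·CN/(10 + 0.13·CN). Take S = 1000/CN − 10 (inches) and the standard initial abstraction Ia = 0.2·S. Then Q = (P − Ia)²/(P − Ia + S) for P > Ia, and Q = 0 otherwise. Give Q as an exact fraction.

NRCS table: open space, good condition (grass >75%), soil group B → CN(II) = 61
CN(III) from CN(II)=61: (23·61)/(10 + 0.13·61) = 140300/1793 ≈ 78.249
S = 1000/(140300/1793) − 10 = 3900/1403 in ≈ 2.780 in
Initial abstraction Ia = S/5 = (3900/1403)/5 = 780/1403 ≈ 0.556 in
Since P=5.190 > Ia=0.556: effective rainfall P−Ia = 650157/140300 in
Q = (650157/140300)²/((650157/140300) + 3900/1403) = (422704124649/19684090000)/(1040157/140300) = 46967124961/16214891900 in ≈ 2.897 in

Q = 46967124961/16214891900 in ≈ 2.897 in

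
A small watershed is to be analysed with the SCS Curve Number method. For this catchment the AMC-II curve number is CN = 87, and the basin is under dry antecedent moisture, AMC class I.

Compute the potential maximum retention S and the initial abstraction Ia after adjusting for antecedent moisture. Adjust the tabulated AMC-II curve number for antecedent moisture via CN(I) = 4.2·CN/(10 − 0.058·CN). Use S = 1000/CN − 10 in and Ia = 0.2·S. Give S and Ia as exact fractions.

S = 6500/1827 in ≈ 3.558 in; Ia = 1300/1827 in ≈ 0.712 in

Adjust CN=87 to AMC I: 4.2·87/(10 − 0.058·87) → (1827/5) ÷ (2477/500) = 182700/2477 ≈ 73.759
Retention S: 1000/CN − 10 with CN=73.759 → S = 6500/1827 ≈ 3.558 in
Ia = 0.2S: 0.2·3.558 = 0.712 in (exactly 1300/1827)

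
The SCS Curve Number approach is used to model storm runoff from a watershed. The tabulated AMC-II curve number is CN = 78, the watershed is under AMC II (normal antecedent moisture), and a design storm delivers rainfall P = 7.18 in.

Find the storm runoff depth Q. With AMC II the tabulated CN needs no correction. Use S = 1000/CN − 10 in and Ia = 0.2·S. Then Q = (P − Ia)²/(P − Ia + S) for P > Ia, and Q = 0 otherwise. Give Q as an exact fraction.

AMC II — tabulated CN = 78 applies directly.
S = 1000/78 − 10 = 110/39 in ≈ 2.821 in
Initial abstraction Ia = S/5 = (110/39)/5 = 22/39 ≈ 0.564 in
P − Ia = 7.180 − 0.564 = 12901/1950 ≈ 6.616 in (> 0, runoff occurs)
Runoff Q = (P−Ia)²/(P−Ia+S) = (6.616)²/(6.616+2.821) = 166435801/35881950 ≈ 4.638 in

Q = 166435801/35881950 in ≈ 4.638 in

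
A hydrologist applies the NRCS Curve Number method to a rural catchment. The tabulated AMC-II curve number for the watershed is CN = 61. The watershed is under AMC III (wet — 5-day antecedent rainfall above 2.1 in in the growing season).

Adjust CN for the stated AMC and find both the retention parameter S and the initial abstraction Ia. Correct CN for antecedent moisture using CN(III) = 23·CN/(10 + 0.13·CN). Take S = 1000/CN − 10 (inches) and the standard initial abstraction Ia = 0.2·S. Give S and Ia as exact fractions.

Wet (AMC III): CN(III) = 23·61/(10 + 0.13·61) = 1403/(1793/100) = 140300/1793 ≈ 78.249
S = 1000/(140300/1793) − 10 = 3900/1403 in ≈ 2.780 in
Ia = 0.2S: 0.2·2.780 = 0.556 in (exactly 780/1403)

S = 3900/1403 in ≈ 2.780 in; Ia = 780/1403 in ≈ 0.556 in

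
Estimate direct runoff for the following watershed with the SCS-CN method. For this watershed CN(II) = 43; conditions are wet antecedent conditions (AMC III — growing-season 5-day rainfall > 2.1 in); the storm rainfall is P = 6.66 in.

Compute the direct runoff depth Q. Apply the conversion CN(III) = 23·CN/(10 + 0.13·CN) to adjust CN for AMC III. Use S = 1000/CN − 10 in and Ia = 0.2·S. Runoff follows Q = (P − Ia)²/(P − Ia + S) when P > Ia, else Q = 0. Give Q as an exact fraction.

CN(III) from CN(II)=43: (23·43)/(10 + 0.13·43) = 98900/1559 ≈ 63.438
Retention S: 1000/CN − 10 with CN=63.438 → S = 5700/989 ≈ 5.763 in
Ia = 0.2S: 0.2·5.763 = 1.153 in (exactly 1140/989)
Excess rainfall: 6.660 − 1.153 = 5.507 in; P > Ia so Q > 0
Runoff Q = (P−Ia)²/(P−Ia+S) = (5.507)²/(5.507+5.763) = 24722480523/9186771550 ≈ 2.691 in

Q = 24722480523/9186771550 in ≈ 2.691 in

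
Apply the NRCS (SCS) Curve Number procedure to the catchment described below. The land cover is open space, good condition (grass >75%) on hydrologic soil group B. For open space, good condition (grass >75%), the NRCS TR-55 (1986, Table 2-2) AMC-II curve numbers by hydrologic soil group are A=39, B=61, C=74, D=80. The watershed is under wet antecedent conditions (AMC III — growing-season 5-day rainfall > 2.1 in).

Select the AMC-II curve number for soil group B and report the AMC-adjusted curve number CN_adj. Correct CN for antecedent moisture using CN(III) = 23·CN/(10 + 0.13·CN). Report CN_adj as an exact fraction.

NRCS table: open space, good condition (grass >75%), soil group B → CN(II) = 61
CN(III) from CN(II)=61: (23·61)/(10 + 0.13·61) = 140300/1793 ≈ 78.249

CN_adj = 140300/1793 ≈ 78.249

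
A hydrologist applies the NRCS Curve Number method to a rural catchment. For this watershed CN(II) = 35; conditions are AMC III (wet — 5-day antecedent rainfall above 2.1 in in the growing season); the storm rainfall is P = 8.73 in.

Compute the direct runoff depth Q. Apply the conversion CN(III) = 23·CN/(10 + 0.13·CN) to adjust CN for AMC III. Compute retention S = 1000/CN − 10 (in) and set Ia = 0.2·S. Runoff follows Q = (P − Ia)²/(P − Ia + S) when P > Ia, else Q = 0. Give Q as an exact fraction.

Wet (AMC III): CN(III) = 23·35/(10 + 0.13·35) = 805/(291/20) = 16100/291 ≈ 55.326
Retention S: 1000/CN − 10 with CN=55.326 → S = 1300/161 ≈ 8.075 in
Initial abstraction Ia = S/5 = (1300/161)/5 = 260/161 ≈ 1.615 in
Since P=8.730 > Ia=1.615: effective rainfall P−Ia = 114553/16100 in
Q = (114553/16100)²/((114553/16100) + 1300/161) = (13122389809/259210000)/(244553/16100) = 13122389809/3937303300 in ≈ 3.333 in

Q = 13122389809/3937303300 in ≈ 3.333 in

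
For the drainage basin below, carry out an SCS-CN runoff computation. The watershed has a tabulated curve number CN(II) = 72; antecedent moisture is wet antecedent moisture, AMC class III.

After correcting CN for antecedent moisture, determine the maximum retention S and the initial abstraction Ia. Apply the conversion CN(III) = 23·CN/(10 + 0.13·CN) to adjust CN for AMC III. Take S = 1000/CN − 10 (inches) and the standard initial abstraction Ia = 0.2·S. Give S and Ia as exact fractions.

S = 350/207 in ≈ 1.691 in; Ia = 70/207 in ≈ 0.338 in

CN(III) from CN(II)=72: (23·72)/(10 + 0.13·72) = 10350/121 ≈ 85.537
Max retention: S = 1000/(10350/121) − 10 = 350/207 in (≈ 1.691 in)
Initial abstraction Ia = S/5 = (350/207)/5 = 70/207 ≈ 0.338 in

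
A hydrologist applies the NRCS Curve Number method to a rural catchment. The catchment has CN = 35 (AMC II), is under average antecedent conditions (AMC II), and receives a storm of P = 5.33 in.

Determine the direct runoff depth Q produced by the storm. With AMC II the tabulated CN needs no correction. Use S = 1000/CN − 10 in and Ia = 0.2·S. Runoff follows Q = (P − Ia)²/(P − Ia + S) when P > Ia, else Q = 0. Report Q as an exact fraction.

Q = 98397/760900 in ≈ 0.129 in

AMC II — tabulated CN = 35 applies directly.
Retention S: 1000/CN − 10 with CN=35.000 → S = 130/7 ≈ 18.571 in
Ia = 0.2S: 0.2·18.571 = 3.714 in (exactly 26/7)
P − Ia = 5.330 − 3.714 = 1131/700 ≈ 1.616 in (> 0, runoff occurs)
Runoff Q = (P−Ia)²/(P−Ia+S) = (1.616)²/(1.616+18.571) = 98397/760900 ≈ 0.129 in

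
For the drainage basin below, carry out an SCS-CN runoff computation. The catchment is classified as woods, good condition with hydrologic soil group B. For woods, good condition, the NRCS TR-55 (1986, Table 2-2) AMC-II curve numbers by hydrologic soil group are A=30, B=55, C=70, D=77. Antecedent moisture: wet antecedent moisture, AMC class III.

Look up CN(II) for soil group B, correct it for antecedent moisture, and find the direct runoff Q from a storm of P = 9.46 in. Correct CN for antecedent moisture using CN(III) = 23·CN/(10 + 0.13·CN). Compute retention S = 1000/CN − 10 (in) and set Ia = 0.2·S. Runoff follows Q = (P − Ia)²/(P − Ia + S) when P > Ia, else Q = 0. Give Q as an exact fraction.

NRCS table: woods, good condition, soil group B → CN(II) = 55
Adjust CN=55 to AMC III: 23·55/(10 + 0.13·55) → 1265 ÷ (343/20) = 25300/343 ≈ 73.761
Max retention: S = 1000/(25300/343) − 10 = 900/253 in (≈ 3.557 in)
Ia = 0.2S: 0.2·3.557 = 0.711 in (exactly 180/253)
P − Ia = 9.460 − 0.711 = 110669/12650 ≈ 8.749 in (> 0, runoff occurs)
Q: (110669/12650)² ÷ (155669/12650) = 12247627561/1969212850 in (≈ 6.220 in)

Q = 12247627561/1969212850 in ≈ 6.220 in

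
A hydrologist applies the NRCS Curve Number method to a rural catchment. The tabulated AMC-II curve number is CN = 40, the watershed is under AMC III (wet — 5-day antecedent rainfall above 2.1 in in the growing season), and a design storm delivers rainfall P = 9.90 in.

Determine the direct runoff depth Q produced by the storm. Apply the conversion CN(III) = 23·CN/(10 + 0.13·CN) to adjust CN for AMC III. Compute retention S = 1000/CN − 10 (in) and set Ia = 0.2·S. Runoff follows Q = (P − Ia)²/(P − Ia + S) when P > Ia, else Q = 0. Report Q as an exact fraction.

Wet (AMC III): CN(III) = 23·40/(10 + 0.13·40) = 920/(76/5) = 1150/19 ≈ 60.526
Retention S: 1000/CN − 10 with CN=60.526 → S = 150/23 ≈ 6.522 in
Ia = 0.2·(150/23) = 30/23 in ≈ 1.304 in
P − Ia = 9.900 − 1.304 = 1977/230 ≈ 8.596 in (> 0, runoff occurs)
Runoff Q = (P−Ia)²/(P−Ia+S) = (8.596)²/(8.596+6.522) = 1302843/266570 ≈ 4.887 in

Q = 1302843/266570 in ≈ 4.887 in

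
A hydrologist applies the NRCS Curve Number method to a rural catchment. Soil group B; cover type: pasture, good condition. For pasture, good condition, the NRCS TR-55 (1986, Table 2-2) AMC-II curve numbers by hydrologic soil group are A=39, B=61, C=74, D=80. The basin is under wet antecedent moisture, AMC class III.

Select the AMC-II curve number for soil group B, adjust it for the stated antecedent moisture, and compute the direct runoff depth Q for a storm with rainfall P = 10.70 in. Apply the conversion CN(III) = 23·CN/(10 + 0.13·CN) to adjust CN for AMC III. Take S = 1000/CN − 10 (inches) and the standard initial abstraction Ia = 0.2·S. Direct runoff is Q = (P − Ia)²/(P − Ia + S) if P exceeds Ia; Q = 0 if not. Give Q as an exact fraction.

NRCS table: pasture, good condition, soil group B → CN(II) = 61
Wet (AMC III): CN(III) = 23·61/(10 + 0.13·61) = 1403/(1793/100) = 140300/1793 ≈ 78.249
Max retention: S = 1000/(140300/1793) − 10 = 3900/1403 in (≈ 2.780 in)
Ia = 0.2·(3900/1403) = 780/1403 in ≈ 0.556 in
P − Ia = 10.700 − 0.556 = 142321/14030 ≈ 10.144 in (> 0, runoff occurs)
Q: (142321/14030)² ÷ (181321/14030) = 20255267041/2543933630 in (≈ 7.962 in)

Q = 20255267041/2543933630 in ≈ 7.962 in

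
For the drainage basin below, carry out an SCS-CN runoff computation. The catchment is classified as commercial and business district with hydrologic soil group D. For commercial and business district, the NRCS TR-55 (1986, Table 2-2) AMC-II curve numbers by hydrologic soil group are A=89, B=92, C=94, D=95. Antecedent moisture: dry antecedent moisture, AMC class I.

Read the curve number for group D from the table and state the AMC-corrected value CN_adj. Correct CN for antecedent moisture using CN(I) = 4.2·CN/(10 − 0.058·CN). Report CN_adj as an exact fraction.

CN_adj = 39900/449 ≈ 88.864

NRCS table: commercial and business district, soil group D → CN(II) = 95
CN(I) from CN(II)=95: (4.2·95)/(10 − 0.058·95) = 39900/449 ≈ 88.864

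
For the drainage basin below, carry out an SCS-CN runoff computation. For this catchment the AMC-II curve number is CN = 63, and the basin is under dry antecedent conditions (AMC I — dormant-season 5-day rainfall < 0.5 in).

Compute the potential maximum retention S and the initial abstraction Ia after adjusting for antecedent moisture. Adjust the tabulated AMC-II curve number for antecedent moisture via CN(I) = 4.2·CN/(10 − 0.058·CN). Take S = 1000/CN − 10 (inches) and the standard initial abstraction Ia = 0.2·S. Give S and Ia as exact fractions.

S = 18500/1323 in ≈ 13.983 in; Ia = 3700/1323 in ≈ 2.797 in

CN(I) from CN(II)=63: (4.2·63)/(10 − 0.058·63) = 132300/3173 ≈ 41.696
Retention S: 1000/CN − 10 with CN=41.696 → S = 18500/1323 ≈ 13.983 in
Ia = 0.2·(18500/1323) = 3700/1323 in ≈ 2.797 in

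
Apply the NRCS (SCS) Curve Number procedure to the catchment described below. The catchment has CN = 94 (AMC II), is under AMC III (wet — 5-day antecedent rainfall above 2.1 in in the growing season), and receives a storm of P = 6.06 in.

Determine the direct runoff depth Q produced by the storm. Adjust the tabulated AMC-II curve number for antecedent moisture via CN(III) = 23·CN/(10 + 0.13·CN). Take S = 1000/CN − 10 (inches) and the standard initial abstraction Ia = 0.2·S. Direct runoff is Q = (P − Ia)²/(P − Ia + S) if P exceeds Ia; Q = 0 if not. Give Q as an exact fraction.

Q = 11703128761/2039144350 in ≈ 5.739 in

CN(III) from CN(II)=94: (23·94)/(10 + 0.13·94) = 108100/1111 ≈ 97.300
Retention S: 1000/CN − 10 with CN=97.300 → S = 300/1081 ≈ 0.278 in
Ia = 0.2S: 0.2·0.278 = 0.056 in (exactly 60/1081)
P − Ia = 6.060 − 0.056 = 324543/54050 ≈ 6.004 in (> 0, runoff occurs)
Q = (324543/54050)²/((324543/54050) + 300/1081) = (105328158849/2921402500)/(339543/54050) = 11703128761/2039144350 in ≈ 5.739 in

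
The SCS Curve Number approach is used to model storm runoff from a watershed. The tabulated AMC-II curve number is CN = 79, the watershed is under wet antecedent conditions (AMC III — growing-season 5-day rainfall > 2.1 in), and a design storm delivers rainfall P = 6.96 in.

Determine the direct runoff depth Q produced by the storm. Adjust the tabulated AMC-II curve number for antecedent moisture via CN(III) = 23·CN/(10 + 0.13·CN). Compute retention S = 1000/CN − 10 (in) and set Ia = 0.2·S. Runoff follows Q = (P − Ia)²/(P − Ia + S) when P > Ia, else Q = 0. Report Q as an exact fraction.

Adjust CN=79 to AMC III: 23·79/(10 + 0.13·79) → 1817 ÷ (2027/100) = 181700/2027 ≈ 89.640
S = 1000/(181700/2027) − 10 = 2100/1817 in ≈ 1.156 in
Ia = 0.2S: 0.2·1.156 = 0.231 in (exactly 420/1817)
P − Ia = 6.960 − 0.231 = 305658/45425 ≈ 6.729 in (> 0, runoff occurs)
Runoff Q = (P−Ia)²/(P−Ia+S) = (6.729)²/(6.729+1.156) = 15571135494/2711554525 ≈ 5.743 in

Q = 15571135494/2711554525 in ≈ 5.743 in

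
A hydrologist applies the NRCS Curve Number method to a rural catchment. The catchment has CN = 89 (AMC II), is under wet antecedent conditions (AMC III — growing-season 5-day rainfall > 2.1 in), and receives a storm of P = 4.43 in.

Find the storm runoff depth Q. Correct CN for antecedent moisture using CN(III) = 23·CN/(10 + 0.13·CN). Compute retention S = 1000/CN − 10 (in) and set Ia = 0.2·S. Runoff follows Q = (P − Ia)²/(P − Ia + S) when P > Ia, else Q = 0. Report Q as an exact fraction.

CN(III) from CN(II)=89: (23·89)/(10 + 0.13·89) = 204700/2157 ≈ 94.900
Max retention: S = 1000/(204700/2157) − 10 = 1100/2047 in (≈ 0.537 in)
Ia = 0.2S: 0.2·0.537 = 0.107 in (exactly 220/2047)
Excess rainfall: 4.430 − 0.107 = 4.323 in; P > Ia so Q > 0
Q = (884821/204700)²/((884821/204700) + 1100/2047) = (782908202041/41902090000)/(994821/204700) = 782908202041/203639858700 in ≈ 3.845 in

Q = 782908202041/203639858700 in ≈ 3.845 in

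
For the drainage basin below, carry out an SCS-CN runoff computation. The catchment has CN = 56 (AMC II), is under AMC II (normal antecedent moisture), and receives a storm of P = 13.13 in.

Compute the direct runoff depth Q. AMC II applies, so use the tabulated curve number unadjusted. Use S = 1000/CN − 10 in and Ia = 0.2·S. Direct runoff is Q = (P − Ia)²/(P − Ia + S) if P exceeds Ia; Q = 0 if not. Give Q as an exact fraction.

AMC II — tabulated CN = 56 applies directly.
Retention S: 1000/CN − 10 with CN=56.000 → S = 55/7 ≈ 7.857 in
Ia = 0.2·(55/7) = 11/7 in ≈ 1.571 in
Since P=13.130 > Ia=1.571: effective rainfall P−Ia = 8091/700 in
Runoff Q = (P−Ia)²/(P−Ia+S) = (11.559)²/(11.559+7.857) = 65464281/9513700 ≈ 6.881 in

Q = 65464281/9513700 in ≈ 6.881 in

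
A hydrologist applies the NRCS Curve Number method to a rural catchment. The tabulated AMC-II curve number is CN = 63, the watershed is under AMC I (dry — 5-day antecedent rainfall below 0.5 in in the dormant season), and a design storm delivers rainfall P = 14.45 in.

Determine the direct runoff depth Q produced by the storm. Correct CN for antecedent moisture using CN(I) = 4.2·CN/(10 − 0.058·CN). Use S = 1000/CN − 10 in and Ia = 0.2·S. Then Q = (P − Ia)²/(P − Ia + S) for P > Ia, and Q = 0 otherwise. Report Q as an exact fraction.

Dry (AMC I): CN(I) = 4.2·63/(10 − 0.058·63) = (1323/5)/(3173/500) = 132300/3173 ≈ 41.696
Max retention: S = 1000/(132300/3173) − 10 = 18500/1323 in (≈ 13.983 in)
Initial abstraction Ia = S/5 = (18500/1323)/5 = 3700/1323 ≈ 2.797 in
Since P=14.450 > Ia=2.797: effective rainfall P−Ia = 308347/26460 in
Q: (308347/26460)² ÷ (678347/26460) = 95077872409/17949061620 in (≈ 5.297 in)

Q = 95077872409/17949061620 in ≈ 5.297 in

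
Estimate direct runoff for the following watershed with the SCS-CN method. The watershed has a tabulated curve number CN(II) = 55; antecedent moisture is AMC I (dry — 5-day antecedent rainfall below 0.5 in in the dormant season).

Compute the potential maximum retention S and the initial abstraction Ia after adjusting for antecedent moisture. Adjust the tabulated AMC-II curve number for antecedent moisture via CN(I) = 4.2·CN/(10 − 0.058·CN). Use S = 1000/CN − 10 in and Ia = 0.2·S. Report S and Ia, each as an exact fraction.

CN(I) from CN(II)=55: (4.2·55)/(10 − 0.058·55) = 7700/227 ≈ 33.921
S = 1000/(7700/227) − 10 = 1500/77 in ≈ 19.481 in
Ia = 0.2·(1500/77) = 300/77 in ≈ 3.896 in

S = 1500/77 in ≈ 19.481 in; Ia = 300/77 in ≈ 3.896 in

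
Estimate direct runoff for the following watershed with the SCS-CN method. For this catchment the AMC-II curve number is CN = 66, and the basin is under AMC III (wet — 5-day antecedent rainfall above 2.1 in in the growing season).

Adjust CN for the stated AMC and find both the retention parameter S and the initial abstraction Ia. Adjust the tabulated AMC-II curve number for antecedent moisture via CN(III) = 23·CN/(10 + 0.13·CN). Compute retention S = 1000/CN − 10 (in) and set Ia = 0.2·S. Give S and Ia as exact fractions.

S = 1700/759 in ≈ 2.240 in; Ia = 340/759 in ≈ 0.448 in

Wet (AMC III): CN(III) = 23·66/(10 + 0.13·66) = 1518/(929/50) = 75900/929 ≈ 81.701
Retention S: 1000/CN − 10 with CN=81.701 → S = 1700/759 ≈ 2.240 in
Initial abstraction Ia = S/5 = (1700/759)/5 = 340/759 ≈ 0.448 in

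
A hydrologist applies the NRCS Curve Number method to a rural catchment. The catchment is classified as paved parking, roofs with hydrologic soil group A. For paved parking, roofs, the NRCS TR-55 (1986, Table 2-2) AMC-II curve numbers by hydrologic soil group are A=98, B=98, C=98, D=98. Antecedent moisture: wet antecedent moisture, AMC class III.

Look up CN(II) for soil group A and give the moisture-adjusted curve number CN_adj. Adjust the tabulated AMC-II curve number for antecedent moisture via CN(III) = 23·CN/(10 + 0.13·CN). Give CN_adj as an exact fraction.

CN_adj = 112700/1137 ≈ 99.120

NRCS table: paved parking, roofs, soil group A → CN(II) = 98
CN(III) from CN(II)=98: (23·98)/(10 + 0.13·98) = 112700/1137 ≈ 99.120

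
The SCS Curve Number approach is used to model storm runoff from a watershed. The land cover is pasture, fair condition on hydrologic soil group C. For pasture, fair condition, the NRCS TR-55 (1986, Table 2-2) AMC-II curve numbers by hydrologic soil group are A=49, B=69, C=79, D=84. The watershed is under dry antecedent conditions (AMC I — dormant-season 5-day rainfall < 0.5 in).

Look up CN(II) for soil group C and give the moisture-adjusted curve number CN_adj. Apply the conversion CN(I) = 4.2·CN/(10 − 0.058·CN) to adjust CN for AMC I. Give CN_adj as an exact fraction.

NRCS table: pasture, fair condition, soil group C → CN(II) = 79
CN(I) from CN(II)=79: (4.2·79)/(10 − 0.058·79) = 7900/129 ≈ 61.240

CN_adj = 7900/129 ≈ 61.240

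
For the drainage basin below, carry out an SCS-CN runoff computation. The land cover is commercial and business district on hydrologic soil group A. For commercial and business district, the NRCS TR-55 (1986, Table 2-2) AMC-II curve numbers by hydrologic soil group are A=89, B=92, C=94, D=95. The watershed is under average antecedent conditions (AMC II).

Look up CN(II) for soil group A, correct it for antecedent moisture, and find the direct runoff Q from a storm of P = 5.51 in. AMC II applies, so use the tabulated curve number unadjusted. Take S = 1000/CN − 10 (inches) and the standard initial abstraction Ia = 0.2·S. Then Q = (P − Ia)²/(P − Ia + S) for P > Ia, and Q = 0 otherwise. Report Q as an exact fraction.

Q = 2193891921/514767100 in ≈ 4.262 in

NRCS table: commercial and business district, soil group A → CN(II) = 89
CN(II) = 89; AMC II needs no correction.
Retention S: 1000/CN − 10 with CN=89.000 → S = 110/89 ≈ 1.236 in
Ia = 0.2·(110/89) = 22/89 in ≈ 0.247 in
P − Ia = 5.510 − 0.247 = 46839/8900 ≈ 5.263 in (> 0, runoff occurs)
Q: (46839/8900)² ÷ (57839/8900) = 2193891921/514767100 in (≈ 4.262 in)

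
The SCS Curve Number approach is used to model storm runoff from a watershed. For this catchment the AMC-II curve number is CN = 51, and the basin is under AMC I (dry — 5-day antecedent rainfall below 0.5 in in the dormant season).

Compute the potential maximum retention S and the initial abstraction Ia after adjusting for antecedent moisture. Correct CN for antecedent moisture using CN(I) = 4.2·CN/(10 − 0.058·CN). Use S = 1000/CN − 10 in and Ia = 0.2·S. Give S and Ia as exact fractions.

CN(I) from CN(II)=51: (4.2·51)/(10 − 0.058·51) = 15300/503 ≈ 30.417
Max retention: S = 1000/(15300/503) − 10 = 3500/153 in (≈ 22.876 in)
Ia = 0.2S: 0.2·22.876 = 4.575 in (exactly 700/153)

S = 3500/153 in ≈ 22.876 in; Ia = 700/153 in ≈ 4.575 in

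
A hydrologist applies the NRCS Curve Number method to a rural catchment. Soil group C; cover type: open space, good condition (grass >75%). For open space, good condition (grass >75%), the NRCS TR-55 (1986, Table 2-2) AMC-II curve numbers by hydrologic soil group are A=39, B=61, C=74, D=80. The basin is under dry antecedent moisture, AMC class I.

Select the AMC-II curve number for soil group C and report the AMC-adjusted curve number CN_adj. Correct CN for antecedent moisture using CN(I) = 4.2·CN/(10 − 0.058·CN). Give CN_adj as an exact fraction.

CN_adj = 77700/1427 ≈ 54.450

NRCS table: open space, good condition (grass >75%), soil group C → CN(II) = 74
Dry (AMC I): CN(I) = 4.2·74/(10 − 0.058·74) = (1554/5)/(1427/250) = 77700/1427 ≈ 54.450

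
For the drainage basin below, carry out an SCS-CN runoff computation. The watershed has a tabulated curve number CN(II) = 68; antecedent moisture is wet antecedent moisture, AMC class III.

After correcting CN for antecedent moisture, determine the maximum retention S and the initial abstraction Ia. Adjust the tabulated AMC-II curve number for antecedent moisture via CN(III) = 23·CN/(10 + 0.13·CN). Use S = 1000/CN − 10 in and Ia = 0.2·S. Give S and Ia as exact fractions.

S = 800/391 in ≈ 2.046 in; Ia = 160/391 in ≈ 0.409 in

Adjust CN=68 to AMC III: 23·68/(10 + 0.13·68) → 1564 ÷ (471/25) = 39100/471 ≈ 83.015
S = 1000/(39100/471) − 10 = 800/391 in ≈ 2.046 in
Initial abstraction Ia = S/5 = (800/391)/5 = 160/391 ≈ 0.409 in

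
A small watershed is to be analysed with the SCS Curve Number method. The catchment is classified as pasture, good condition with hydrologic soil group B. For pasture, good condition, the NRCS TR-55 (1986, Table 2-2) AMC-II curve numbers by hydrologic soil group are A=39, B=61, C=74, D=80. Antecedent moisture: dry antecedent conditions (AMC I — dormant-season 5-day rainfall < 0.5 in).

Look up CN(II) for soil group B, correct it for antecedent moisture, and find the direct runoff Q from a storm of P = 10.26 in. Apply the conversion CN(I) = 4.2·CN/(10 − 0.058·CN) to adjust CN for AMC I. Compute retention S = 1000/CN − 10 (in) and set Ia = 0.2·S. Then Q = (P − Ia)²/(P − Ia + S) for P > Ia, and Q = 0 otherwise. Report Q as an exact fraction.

Q = 23731710601/10227738850 in ≈ 2.320 in

NRCS table: pasture, good condition, soil group B → CN(II) = 61
CN(I) from CN(II)=61: (4.2·61)/(10 − 0.058·61) = 42700/1077 ≈ 39.647
Max retention: S = 1000/(42700/1077) − 10 = 6500/427 in (≈ 15.222 in)
Initial abstraction Ia = S/5 = (6500/427)/5 = 1300/427 ≈ 3.044 in
Excess rainfall: 10.260 − 3.044 = 7.216 in; P > Ia so Q > 0
Q = (154051/21350)²/((154051/21350) + 6500/427) = (23731710601/455822500)/(479051/21350) = 23731710601/10227738850 in ≈ 2.320 in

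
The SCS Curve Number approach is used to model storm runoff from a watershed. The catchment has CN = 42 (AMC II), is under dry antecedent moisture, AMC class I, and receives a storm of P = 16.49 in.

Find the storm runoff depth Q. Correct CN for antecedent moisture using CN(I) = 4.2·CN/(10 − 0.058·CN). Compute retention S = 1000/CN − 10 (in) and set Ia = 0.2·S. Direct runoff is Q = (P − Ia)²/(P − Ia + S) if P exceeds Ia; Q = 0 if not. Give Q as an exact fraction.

Q = 191151709681/83225916900 in ≈ 2.297 in

Adjust CN=42 to AMC I: 4.2·42/(10 − 0.058·42) → (882/5) ÷ (1891/250) = 44100/1891 ≈ 23.321
S = 1000/(44100/1891) − 10 = 14500/441 in ≈ 32.880 in
Initial abstraction Ia = S/5 = (14500/441)/5 = 2900/441 ≈ 6.576 in
Excess rainfall: 16.490 − 6.576 = 9.914 in; P > Ia so Q > 0
Q: (437209/44100)² ÷ (1887209/44100) = 191151709681/83225916900 in (≈ 2.297 in)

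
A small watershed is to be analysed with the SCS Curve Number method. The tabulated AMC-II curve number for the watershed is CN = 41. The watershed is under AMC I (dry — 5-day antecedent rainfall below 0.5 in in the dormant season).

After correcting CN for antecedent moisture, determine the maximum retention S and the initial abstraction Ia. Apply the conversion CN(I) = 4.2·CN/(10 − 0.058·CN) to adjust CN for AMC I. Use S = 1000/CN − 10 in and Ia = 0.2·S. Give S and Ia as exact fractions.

S = 29500/861 in ≈ 34.262 in; Ia = 5900/861 in ≈ 6.852 in

Dry (AMC I): CN(I) = 4.2·41/(10 − 0.058·41) = (861/5)/(3811/500) = 86100/3811 ≈ 22.592
S = 1000/(86100/3811) − 10 = 29500/861 in ≈ 34.262 in
Ia = 0.2·(29500/861) = 5900/861 in ≈ 6.852 in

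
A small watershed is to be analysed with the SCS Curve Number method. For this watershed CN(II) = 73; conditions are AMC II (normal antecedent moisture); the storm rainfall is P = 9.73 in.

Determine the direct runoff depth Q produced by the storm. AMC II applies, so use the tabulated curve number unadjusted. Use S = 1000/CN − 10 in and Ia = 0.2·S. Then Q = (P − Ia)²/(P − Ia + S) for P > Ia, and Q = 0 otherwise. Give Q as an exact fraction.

AMC II — tabulated CN = 73 applies directly.
Retention S: 1000/CN − 10 with CN=73.000 → S = 270/73 ≈ 3.699 in
Initial abstraction Ia = S/5 = (270/73)/5 = 54/73 ≈ 0.740 in
P − Ia = 9.730 − 0.740 = 65629/7300 ≈ 8.990 in (> 0, runoff occurs)
Q = (65629/7300)²/((65629/7300) + 270/73) = (4307165641/53290000)/(92629/7300) = 4307165641/676191700 in ≈ 6.370 in

Q = 4307165641/676191700 in ≈ 6.370 in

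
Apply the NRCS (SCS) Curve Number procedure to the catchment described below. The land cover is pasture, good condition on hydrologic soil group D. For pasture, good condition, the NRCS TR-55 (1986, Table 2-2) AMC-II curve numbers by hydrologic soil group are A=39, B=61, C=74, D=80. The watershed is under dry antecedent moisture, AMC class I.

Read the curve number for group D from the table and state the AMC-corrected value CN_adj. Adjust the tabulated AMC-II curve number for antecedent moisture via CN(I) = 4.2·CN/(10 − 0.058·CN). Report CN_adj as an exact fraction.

NRCS table: pasture, good condition, soil group D → CN(II) = 80
CN(I) from CN(II)=80: (4.2·80)/(10 − 0.058·80) = 4200/67 ≈ 62.687

CN_adj = 4200/67 ≈ 62.687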